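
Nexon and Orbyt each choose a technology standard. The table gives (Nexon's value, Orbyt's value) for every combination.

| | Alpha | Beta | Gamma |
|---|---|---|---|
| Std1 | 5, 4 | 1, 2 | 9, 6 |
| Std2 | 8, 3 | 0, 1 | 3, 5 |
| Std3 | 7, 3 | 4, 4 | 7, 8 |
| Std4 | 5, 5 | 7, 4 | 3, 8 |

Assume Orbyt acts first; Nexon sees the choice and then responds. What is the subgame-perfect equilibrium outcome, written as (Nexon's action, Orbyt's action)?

Backward induction with Orbyt moving first.
- Alpha: BR = Std2, leader payoff 3.
- Beta: BR = Std4, leader payoff 4.
- Gamma: BR = Std1, leader payoff 6.
Maximizing over 3, 4, 6, Orbyt chooses Gamma. Subgame-perfect outcome: (Std1, Gamma) with payoffs (9, 6).

(Std1, Gamma)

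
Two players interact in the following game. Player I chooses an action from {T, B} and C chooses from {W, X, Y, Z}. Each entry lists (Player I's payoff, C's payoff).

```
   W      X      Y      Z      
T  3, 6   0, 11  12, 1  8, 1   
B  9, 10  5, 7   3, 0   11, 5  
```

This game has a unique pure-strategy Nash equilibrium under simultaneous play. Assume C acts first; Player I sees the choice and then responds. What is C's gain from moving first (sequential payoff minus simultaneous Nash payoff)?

0

Solve by backward induction (C leads).
- W → Player I plays B (best of 3, 9); C gets 10.
- X → Player I plays B (best of 0, 5); C gets 7.
- Y → Player I plays T (best of 12, 3); C gets 1.
- Z → Player I plays B (best of 8, 11); C gets 5.
Among 10, 7, 1, 5, the best is 10 at W. Subgame-perfect outcome: (B, W) with payoffs (9, 10).
Under simultaneous play:
Player I's best replies: W→B; X→B; Y→T; Z→B.
C's best replies: T→X; B→W.
The unique mutual best reply is (B, W), giving (9, 10).
C's commitment gain: 10 − 10 = 0.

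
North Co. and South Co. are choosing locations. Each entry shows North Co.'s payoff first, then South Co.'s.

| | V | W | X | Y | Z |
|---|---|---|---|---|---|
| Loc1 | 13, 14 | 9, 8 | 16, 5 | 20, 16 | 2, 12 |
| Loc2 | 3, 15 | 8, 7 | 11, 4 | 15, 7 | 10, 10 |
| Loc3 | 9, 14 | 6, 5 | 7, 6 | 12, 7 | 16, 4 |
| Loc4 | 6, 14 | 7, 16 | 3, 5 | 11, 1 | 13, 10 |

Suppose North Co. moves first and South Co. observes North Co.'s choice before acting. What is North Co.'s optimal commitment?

Loc1

Backward induction with North Co. moving first.
- Loc1 → South Co. plays Y (best of 14, 8, 5, 16, 12); North Co. gets 20.
- Loc2 → South Co. plays V (best of 15, 7, 4, 7, 10); North Co. gets 3.
- Loc3 → South Co. plays V (best of 14, 5, 6, 7, 4); North Co. gets 9.
- Loc4 → South Co. plays W (best of 14, 16, 5, 1, 10); North Co. gets 7.
Maximizing over 20, 3, 9, 7, North Co. chooses Loc1. Subgame-perfect outcome: (Loc1, Y) with payoffs (20, 16).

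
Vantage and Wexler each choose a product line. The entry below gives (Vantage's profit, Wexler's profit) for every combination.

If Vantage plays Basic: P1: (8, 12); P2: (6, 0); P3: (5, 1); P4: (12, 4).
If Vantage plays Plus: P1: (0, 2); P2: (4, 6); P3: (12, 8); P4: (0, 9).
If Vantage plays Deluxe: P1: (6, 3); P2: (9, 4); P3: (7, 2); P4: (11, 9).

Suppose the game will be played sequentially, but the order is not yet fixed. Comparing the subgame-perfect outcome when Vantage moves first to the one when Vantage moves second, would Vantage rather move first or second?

If Vantage leads: Wexler's best replies are Basic→P1, Plus→P4, Deluxe→P4; Vantage's induced payoffs 8, 0, 11; outcome (Deluxe, P4), payoffs (11, 9).
If Wexler leads: Vantage's best replies are P1→Basic, P2→Deluxe, P3→Plus, P4→Basic; Wexler's induced payoffs 12, 4, 8, 4; outcome (Basic, P1), payoffs (8, 12).
Vantage gets 11 moving first and 8 moving second, so Vantage prefers to move first.

first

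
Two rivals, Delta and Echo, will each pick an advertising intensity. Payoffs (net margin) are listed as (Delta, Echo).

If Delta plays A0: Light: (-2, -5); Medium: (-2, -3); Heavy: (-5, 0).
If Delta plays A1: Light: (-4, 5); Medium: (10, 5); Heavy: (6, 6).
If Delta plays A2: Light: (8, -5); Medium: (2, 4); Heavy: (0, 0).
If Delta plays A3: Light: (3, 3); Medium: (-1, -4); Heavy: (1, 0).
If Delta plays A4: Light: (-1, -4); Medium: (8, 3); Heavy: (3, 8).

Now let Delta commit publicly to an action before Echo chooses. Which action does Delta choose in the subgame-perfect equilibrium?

A1

Backward induction with Delta moving first.
- A0 → Echo plays Heavy (best of -5, -3, 0); Delta gets -5.
- A1 → Echo plays Heavy (best of 5, 5, 6); Delta gets 6.
- A2 → Echo plays Medium (best of -5, 4, 0); Delta gets 2.
- A3 → Echo plays Light (best of 3, -4, 0); Delta gets 3.
- A4 → Echo plays Heavy (best of -4, 3, 8); Delta gets 3.
Delta's induced payoffs are -5, 6, 2, 3, 3, so Delta commits to A1. Subgame-perfect outcome: (A1, Heavy) with payoffs (6, 6).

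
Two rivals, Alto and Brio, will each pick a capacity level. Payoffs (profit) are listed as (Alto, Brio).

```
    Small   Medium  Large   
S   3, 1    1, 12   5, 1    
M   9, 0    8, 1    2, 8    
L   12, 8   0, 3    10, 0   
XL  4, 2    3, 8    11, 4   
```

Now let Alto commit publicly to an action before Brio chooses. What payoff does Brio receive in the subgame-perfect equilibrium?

Brio best-responds to each possible Alto move:
- S: Brio compares 1, 12, 1 and picks Medium; Alto would get 1.
- M: Brio compares 0, 1, 8 and picks Large; Alto would get 2.
- L: Brio compares 8, 3, 0 and picks Small; Alto would get 12.
- XL: Brio compares 2, 8, 4 and picks Medium; Alto would get 3.
Among 1, 2, 12, 3, the best is 12 at L. Subgame-perfect outcome: (L, Small) with payoffs (12, 8).

8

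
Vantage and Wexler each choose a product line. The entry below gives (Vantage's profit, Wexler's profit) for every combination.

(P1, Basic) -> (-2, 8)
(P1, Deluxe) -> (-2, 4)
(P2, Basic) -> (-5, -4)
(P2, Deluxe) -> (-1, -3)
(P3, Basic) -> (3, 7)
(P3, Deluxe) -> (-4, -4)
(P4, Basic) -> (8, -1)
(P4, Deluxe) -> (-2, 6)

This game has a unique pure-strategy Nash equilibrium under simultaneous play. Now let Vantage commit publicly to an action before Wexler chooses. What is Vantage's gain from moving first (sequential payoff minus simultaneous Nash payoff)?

4

Solve by backward induction (Vantage leads).
- P1 → Wexler plays Basic (best of 8, 4); Vantage gets -2.
- P2 → Wexler plays Deluxe (best of -4, -3); Vantage gets -1.
- P3 → Wexler plays Basic (best of 7, -4); Vantage gets 3.
- P4 → Wexler plays Deluxe (best of -1, 6); Vantage gets -2.
Vantage's induced payoffs are -2, -1, 3, -2, so Vantage commits to P3. Subgame-perfect outcome: (P3, Basic) with payoffs (3, 7).
For the simultaneous game, intersect best replies.
Vantage's best replies: Basic→P4; Deluxe→P2.
Wexler's best replies: P1→Basic; P2→Deluxe; P3→Basic; P4→Deluxe.
Only (P2, Deluxe) has each player best-responding; Nash payoffs (-1, -3).
Vantage's commitment gain: 3 − -1 = 4.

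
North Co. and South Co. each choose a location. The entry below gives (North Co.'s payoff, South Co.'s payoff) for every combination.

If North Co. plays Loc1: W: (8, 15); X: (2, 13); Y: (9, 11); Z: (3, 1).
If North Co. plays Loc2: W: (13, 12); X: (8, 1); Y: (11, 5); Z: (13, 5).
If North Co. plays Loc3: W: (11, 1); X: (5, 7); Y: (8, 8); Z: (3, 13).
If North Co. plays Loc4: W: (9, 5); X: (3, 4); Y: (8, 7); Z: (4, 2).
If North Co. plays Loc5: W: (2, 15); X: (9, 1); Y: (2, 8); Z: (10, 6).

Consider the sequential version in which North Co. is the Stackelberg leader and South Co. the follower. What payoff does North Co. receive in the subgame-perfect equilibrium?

13

Solve by backward induction (North Co. leads).
- Loc1 → South Co. plays W (best of 15, 13, 11, 1); North Co. gets 8.
- Loc2 → South Co. plays W (best of 12, 1, 5, 5); North Co. gets 13.
- Loc3 → South Co. plays Z (best of 1, 7, 8, 13); North Co. gets 3.
- Loc4 → South Co. plays Y (best of 5, 4, 7, 2); North Co. gets 8.
- Loc5 → South Co. plays W (best of 15, 1, 8, 6); North Co. gets 2.
Among 8, 13, 3, 8, 2, the best is 13 at Loc2. Subgame-perfect outcome: (Loc2, W) with payoffs (13, 12).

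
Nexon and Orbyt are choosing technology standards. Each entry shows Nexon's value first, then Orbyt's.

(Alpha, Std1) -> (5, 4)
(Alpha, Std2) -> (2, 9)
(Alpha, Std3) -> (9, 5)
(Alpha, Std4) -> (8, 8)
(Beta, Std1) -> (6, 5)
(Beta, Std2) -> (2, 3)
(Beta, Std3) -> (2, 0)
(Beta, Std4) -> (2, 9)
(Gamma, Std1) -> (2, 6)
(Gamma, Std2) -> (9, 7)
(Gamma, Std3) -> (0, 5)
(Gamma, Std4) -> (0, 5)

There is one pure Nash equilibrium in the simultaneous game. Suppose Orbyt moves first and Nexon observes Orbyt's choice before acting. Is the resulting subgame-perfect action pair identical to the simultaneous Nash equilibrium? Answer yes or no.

Work backward from Nexon's decision.
- Std1: BR = Beta, leader payoff 5.
- Std2: BR = Gamma, leader payoff 7.
- Std3: BR = Alpha, leader payoff 5.
- Std4: BR = Alpha, leader payoff 8.
Among 5, 7, 5, 8, the best is 8 at Std4. Subgame-perfect outcome: (Alpha, Std4) with payoffs (8, 8).
Now find the simultaneous Nash equilibrium.
Nexon's best replies: Std1→Beta; Std2→Gamma; Std3→Alpha; Std4→Alpha.
Orbyt's best replies: Alpha→Std2; Beta→Std4; Gamma→Std2.
The unique mutual best reply is (Gamma, Std2), giving (9, 7).
Sequential outcome (Alpha, Std4) differs from the Nash profile (Gamma, Std2).

no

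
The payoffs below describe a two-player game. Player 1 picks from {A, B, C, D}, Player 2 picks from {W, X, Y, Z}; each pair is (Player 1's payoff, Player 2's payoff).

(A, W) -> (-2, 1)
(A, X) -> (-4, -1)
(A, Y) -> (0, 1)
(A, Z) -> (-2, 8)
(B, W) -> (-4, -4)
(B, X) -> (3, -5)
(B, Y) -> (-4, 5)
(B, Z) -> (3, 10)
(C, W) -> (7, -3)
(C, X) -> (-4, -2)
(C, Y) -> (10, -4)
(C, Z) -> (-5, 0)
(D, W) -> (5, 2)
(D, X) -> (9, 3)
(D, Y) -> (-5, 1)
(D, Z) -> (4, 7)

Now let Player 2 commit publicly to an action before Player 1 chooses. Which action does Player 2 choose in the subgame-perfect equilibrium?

Player 1 best-responds to each possible Player 2 move:
- W: Player 1 compares -2, -4, 7, 5 and picks C; Player 2 would get -3.
- X: Player 1 compares -4, 3, -4, 9 and picks D; Player 2 would get 3.
- Y: Player 1 compares 0, -4, 10, -5 and picks C; Player 2 would get -4.
- Z: Player 1 compares -2, 3, -5, 4 and picks D; Player 2 would get 7.
Player 2's induced payoffs are -3, 3, -4, 7, so Player 2 commits to Z. Subgame-perfect outcome: (D, Z) with payoffs (4, 7).

Z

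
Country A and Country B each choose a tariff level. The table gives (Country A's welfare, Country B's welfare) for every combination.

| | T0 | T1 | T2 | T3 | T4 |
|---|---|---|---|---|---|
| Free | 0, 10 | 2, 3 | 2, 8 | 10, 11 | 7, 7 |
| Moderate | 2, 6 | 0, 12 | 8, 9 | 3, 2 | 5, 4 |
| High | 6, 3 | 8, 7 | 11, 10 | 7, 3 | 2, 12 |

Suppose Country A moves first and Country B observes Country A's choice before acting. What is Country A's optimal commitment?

Free

Work backward from Country B's decision.
- Free → Country B plays T3 (best of 10, 3, 8, 11, 7); Country A gets 10.
- Moderate → Country B plays T1 (best of 6, 12, 9, 2, 4); Country A gets 0.
- High → Country B plays T4 (best of 3, 7, 10, 3, 12); Country A gets 2.
Among 10, 0, 2, the best is 10 at Free. Subgame-perfect outcome: (Free, T3) with payoffs (10, 11).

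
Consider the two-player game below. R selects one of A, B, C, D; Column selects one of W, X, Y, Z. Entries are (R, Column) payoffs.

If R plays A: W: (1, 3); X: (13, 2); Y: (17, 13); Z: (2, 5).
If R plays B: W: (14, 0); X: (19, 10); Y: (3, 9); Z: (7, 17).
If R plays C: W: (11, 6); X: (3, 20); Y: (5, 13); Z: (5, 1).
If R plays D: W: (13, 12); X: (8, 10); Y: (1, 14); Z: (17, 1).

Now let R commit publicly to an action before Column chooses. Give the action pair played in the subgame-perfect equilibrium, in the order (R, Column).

Backward induction with R moving first.
- A: BR = Y, leader payoff 17.
- B: BR = Z, leader payoff 7.
- C: BR = X, leader payoff 3.
- D: BR = Y, leader payoff 1.
Maximizing over 17, 7, 3, 1, R chooses A. Subgame-perfect outcome: (A, Y) with payoffs (17, 13).

(A, Y)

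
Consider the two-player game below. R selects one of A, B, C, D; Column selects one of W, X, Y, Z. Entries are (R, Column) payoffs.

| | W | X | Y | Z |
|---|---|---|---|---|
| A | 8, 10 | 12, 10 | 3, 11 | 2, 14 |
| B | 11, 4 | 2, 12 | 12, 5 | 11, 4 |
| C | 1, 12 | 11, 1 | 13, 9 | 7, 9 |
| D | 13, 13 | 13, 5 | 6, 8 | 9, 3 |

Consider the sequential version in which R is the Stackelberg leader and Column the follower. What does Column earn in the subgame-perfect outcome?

Solve by backward induction (R leads).
- A: Column compares 10, 10, 11, 14 and picks Z; R would get 2.
- B: Column compares 4, 12, 5, 4 and picks X; R would get 2.
- C: Column compares 12, 1, 9, 9 and picks W; R would get 1.
- D: Column compares 13, 5, 8, 3 and picks W; R would get 13.
R's induced payoffs are 2, 2, 1, 13, so R commits to D. Subgame-perfect outcome: (D, W) with payoffs (13, 13).

13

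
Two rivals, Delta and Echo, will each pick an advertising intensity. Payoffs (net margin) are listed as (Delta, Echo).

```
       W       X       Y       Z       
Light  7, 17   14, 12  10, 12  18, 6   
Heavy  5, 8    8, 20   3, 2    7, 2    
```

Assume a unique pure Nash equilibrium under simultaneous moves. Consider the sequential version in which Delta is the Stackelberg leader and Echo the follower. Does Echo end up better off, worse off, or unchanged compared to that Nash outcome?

better off

Solve by backward induction (Delta leads).
- Light: BR = W, leader payoff 7.
- Heavy: BR = X, leader payoff 8.
Maximizing over 7, 8, Delta chooses Heavy. Subgame-perfect outcome: (Heavy, X) with payoffs (8, 20).
For the simultaneous game, intersect best replies.
Delta's best replies: W→Light; X→Light; Y→Light; Z→Light.
Echo's best replies: Light→W; Heavy→X.
Only (Light, W) has each player best-responding; Nash payoffs (7, 17).
Echo earns 20 sequentially versus 17 at the Nash outcome: better off.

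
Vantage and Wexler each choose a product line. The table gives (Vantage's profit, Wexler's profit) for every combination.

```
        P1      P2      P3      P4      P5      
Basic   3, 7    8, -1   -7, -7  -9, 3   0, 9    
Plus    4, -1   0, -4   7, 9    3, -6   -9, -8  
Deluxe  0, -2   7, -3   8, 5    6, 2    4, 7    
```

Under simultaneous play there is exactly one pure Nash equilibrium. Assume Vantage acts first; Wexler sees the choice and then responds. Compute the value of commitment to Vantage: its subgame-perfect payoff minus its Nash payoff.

Solve by backward induction (Vantage leads).
- Basic → Wexler plays P5 (best of 7, -1, -7, 3, 9); Vantage gets 0.
- Plus → Wexler plays P3 (best of -1, -4, 9, -6, -8); Vantage gets 7.
- Deluxe → Wexler plays P5 (best of -2, -3, 5, 2, 7); Vantage gets 4.
Among 0, 7, 4, the best is 7 at Plus. Subgame-perfect outcome: (Plus, P3) with payoffs (7, 9).
Now find the simultaneous Nash equilibrium.
Vantage's best replies: P1→Plus; P2→Basic; P3→Deluxe; P4→Deluxe; P5→Deluxe.
Wexler's best replies: Basic→P5; Plus→P3; Deluxe→P5.
The unique mutual best reply is (Deluxe, P5), giving (4, 7).
Vantage's commitment gain: 7 − 4 = 3.

3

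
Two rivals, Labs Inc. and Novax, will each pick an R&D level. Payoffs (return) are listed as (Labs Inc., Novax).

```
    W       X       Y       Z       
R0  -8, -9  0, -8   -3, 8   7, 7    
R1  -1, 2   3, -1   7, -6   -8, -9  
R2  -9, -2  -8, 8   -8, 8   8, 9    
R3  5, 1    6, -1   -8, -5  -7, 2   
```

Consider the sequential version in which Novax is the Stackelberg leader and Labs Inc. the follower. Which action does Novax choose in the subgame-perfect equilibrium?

Labs Inc. best-responds to each possible Novax move:
- W: Labs Inc. compares -8, -1, -9, 5 and picks R3; Novax would get 1.
- X: Labs Inc. compares 0, 3, -8, 6 and picks R3; Novax would get -1.
- Y: Labs Inc. compares -3, 7, -8, -8 and picks R1; Novax would get -6.
- Z: Labs Inc. compares 7, -8, 8, -7 and picks R2; Novax would get 9.
Among 1, -1, -6, 9, the best is 9 at Z. Subgame-perfect outcome: (R2, Z) with payoffs (8, 9).

Z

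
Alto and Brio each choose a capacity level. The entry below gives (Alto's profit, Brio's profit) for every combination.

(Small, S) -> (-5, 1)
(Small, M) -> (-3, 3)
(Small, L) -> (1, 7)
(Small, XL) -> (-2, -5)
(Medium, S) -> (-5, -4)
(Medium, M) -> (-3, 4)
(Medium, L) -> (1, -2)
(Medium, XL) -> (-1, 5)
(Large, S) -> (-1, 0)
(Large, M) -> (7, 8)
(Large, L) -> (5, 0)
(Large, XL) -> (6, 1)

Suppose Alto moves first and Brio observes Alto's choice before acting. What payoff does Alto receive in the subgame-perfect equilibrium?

Work backward from Brio's decision.
- Small: Brio compares 1, 3, 7, -5 and picks L; Alto would get 1.
- Medium: Brio compares -4, 4, -2, 5 and picks XL; Alto would get -1.
- Large: Brio compares 0, 8, 0, 1 and picks M; Alto would get 7.
Alto's induced payoffs are 1, -1, 7, so Alto commits to Large. Subgame-perfect outcome: (Large, M) with payoffs (7, 8).

7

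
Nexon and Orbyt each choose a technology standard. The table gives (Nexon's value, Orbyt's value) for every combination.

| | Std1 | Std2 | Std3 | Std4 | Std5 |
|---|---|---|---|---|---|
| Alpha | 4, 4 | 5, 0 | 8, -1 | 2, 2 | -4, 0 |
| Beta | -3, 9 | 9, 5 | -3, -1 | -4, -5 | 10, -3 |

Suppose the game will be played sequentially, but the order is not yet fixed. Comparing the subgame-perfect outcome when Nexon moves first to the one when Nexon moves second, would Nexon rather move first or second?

second

If Nexon leads: Orbyt's best replies are Alpha→Std1, Beta→Std1; Nexon's induced payoffs 4, -3; outcome (Alpha, Std1), payoffs (4, 4).
If Orbyt leads: Nexon's best replies are Std1→Alpha, Std2→Beta, Std3→Alpha, Std4→Alpha, Std5→Beta; Orbyt's induced payoffs 4, 5, -1, 2, -3; outcome (Beta, Std2), payoffs (9, 5).
Nexon gets 4 moving first and 9 moving second, so Nexon prefers to move second.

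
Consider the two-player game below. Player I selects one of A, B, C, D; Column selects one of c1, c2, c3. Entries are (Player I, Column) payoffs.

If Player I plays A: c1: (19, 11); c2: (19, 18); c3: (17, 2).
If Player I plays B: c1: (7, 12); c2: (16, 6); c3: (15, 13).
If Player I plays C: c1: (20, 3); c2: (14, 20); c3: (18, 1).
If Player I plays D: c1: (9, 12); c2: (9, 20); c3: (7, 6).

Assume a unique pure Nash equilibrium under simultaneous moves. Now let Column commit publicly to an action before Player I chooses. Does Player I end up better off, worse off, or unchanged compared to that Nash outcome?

unchanged

Solve by backward induction (Column leads).
- c1 → Player I plays C (best of 19, 7, 20, 9); Column gets 3.
- c2 → Player I plays A (best of 19, 16, 14, 9); Column gets 18.
- c3 → Player I plays C (best of 17, 15, 18, 7); Column gets 1.
Among 3, 18, 1, the best is 18 at c2. Subgame-perfect outcome: (A, c2) with payoffs (19, 18).
Under simultaneous play:
Player I's best replies: c1→C; c2→A; c3→C.
Column's best replies: A→c2; B→c3; C→c2; D→c2.
The unique mutual best reply is (A, c2), giving (19, 18).
Player I earns 19 sequentially versus 19 at the Nash outcome: unchanged.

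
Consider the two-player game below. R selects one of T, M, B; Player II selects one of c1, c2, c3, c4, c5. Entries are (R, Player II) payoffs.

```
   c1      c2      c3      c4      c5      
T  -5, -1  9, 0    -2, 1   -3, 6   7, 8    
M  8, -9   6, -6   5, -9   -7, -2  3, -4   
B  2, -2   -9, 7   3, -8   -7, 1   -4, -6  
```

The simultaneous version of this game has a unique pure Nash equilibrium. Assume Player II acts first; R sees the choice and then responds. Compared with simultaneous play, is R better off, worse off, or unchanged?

R best-responds to each possible Player II move:
- c1: R compares -5, 8, 2 and picks M; Player II would get -9.
- c2: R compares 9, 6, -9 and picks T; Player II would get 0.
- c3: R compares -2, 5, 3 and picks M; Player II would get -9.
- c4: R compares -3, -7, -7 and picks T; Player II would get 6.
- c5: R compares 7, 3, -4 and picks T; Player II would get 8.
Maximizing over -9, 0, -9, 6, 8, Player II chooses c5. Subgame-perfect outcome: (T, c5) with payoffs (7, 8).
Now find the simultaneous Nash equilibrium.
R's best replies: c1→M; c2→T; c3→M; c4→T; c5→T.
Player II's best replies: T→c5; M→c4; B→c2.
Only (T, c5) has each player best-responding; Nash payoffs (7, 8).
R earns 7 sequentially versus 7 at the Nash outcome: unchanged.

unchanged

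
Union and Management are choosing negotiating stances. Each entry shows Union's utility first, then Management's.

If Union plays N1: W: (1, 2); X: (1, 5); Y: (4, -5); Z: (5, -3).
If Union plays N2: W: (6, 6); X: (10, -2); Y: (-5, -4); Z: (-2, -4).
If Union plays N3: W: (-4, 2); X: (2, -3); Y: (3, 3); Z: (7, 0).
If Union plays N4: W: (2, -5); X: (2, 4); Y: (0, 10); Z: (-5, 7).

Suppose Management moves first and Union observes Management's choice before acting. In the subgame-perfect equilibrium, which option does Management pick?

Union best-responds to each possible Management move:
- W: BR = N2, leader payoff 6.
- X: BR = N2, leader payoff -2.
- Y: BR = N1, leader payoff -5.
- Z: BR = N3, leader payoff 0.
Among 6, -2, -5, 0, the best is 6 at W. Subgame-perfect outcome: (N2, W) with payoffs (6, 6).

W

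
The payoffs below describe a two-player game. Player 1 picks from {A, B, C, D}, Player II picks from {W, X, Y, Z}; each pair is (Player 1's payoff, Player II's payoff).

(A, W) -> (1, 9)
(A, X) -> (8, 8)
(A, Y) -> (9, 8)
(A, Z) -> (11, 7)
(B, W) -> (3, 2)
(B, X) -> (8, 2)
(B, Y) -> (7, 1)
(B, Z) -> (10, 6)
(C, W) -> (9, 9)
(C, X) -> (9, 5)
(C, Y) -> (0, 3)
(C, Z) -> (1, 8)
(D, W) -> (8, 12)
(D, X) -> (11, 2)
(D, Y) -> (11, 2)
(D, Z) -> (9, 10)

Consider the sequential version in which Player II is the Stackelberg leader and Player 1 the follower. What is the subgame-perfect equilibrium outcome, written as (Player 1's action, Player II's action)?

Solve by backward induction (Player II leads).
- W: Player 1 compares 1, 3, 9, 8 and picks C; Player II would get 9.
- X: Player 1 compares 8, 8, 9, 11 and picks D; Player II would get 2.
- Y: Player 1 compares 9, 7, 0, 11 and picks D; Player II would get 2.
- Z: Player 1 compares 11, 10, 1, 9 and picks A; Player II would get 7.
Among 9, 2, 2, 7, the best is 9 at W. Subgame-perfect outcome: (C, W) with payoffs (9, 9).

(C, W)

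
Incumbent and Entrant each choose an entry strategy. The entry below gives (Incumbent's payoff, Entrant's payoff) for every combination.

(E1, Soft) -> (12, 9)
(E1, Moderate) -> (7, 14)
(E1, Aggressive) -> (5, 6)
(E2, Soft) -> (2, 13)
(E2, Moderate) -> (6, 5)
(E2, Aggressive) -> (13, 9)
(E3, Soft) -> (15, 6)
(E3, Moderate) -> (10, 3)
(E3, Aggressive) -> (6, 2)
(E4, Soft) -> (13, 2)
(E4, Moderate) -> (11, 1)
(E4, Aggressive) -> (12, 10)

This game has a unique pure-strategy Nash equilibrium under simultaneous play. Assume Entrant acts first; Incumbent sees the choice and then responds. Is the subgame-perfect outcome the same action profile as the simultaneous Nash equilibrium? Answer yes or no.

no

Incumbent best-responds to each possible Entrant move:
- Soft → Incumbent plays E3 (best of 12, 2, 15, 13); Entrant gets 6.
- Moderate → Incumbent plays E4 (best of 7, 6, 10, 11); Entrant gets 1.
- Aggressive → Incumbent plays E2 (best of 5, 13, 6, 12); Entrant gets 9.
Among 6, 1, 9, the best is 9 at Aggressive. Subgame-perfect outcome: (E2, Aggressive) with payoffs (13, 9).
Under simultaneous play:
Incumbent's best replies: Soft→E3; Moderate→E4; Aggressive→E2.
Entrant's best replies: E1→Moderate; E2→Soft; E3→Soft; E4→Aggressive.
Only (E3, Soft) has each player best-responding; Nash payoffs (15, 6).
Sequential outcome (E2, Aggressive) differs from the Nash profile (E3, Soft).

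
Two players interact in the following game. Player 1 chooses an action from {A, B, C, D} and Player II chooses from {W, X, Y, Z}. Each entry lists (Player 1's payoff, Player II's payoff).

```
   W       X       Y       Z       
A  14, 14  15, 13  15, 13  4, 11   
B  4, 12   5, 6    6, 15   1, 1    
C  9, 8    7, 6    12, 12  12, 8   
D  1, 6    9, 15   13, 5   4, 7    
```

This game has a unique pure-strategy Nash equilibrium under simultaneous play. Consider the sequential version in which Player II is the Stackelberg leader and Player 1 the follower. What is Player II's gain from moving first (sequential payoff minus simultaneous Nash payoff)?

Player 1 best-responds to each possible Player II move:
- W: Player 1 compares 14, 4, 9, 1 and picks A; Player II would get 14.
- X: Player 1 compares 15, 5, 7, 9 and picks A; Player II would get 13.
- Y: Player 1 compares 15, 6, 12, 13 and picks A; Player II would get 13.
- Z: Player 1 compares 4, 1, 12, 4 and picks C; Player II would get 8.
Among 14, 13, 13, 8, the best is 14 at W. Subgame-perfect outcome: (A, W) with payoffs (14, 14).
For the simultaneous game, intersect best replies.
Player 1's best replies: W→A; X→A; Y→A; Z→C.
Player II's best replies: A→W; B→Y; C→Y; D→X.
The unique mutual best reply is (A, W), giving (14, 14).
Player II's commitment gain: 14 − 14 = 0.

0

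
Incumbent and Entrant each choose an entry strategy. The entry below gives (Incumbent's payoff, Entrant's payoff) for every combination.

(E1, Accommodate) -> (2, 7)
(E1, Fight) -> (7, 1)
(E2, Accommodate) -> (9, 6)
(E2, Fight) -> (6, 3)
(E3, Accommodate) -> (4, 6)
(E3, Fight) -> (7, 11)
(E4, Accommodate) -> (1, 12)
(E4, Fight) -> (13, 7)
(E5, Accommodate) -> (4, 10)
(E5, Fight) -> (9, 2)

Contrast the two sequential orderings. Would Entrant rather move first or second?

first

If Incumbent leads: Entrant's best replies are E1→Accommodate, E2→Accommodate, E3→Fight, E4→Accommodate, E5→Accommodate; Incumbent's induced payoffs 2, 9, 7, 1, 4; outcome (E2, Accommodate), payoffs (9, 6).
If Entrant leads: Incumbent's best replies are Accommodate→E2, Fight→E4; Entrant's induced payoffs 6, 7; outcome (E4, Fight), payoffs (13, 7).
Entrant gets 7 moving first and 6 moving second, so Entrant prefers to move first.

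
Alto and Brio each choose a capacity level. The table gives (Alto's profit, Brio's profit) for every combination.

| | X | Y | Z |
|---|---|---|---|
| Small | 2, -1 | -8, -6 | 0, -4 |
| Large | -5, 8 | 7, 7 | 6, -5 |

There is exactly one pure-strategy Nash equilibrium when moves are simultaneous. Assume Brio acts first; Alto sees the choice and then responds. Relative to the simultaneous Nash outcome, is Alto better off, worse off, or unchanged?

Alto best-responds to each possible Brio move:
- X: Alto compares 2, -5 and picks Small; Brio would get -1.
- Y: Alto compares -8, 7 and picks Large; Brio would get 7.
- Z: Alto compares 0, 6 and picks Large; Brio would get -5.
Maximizing over -1, 7, -5, Brio chooses Y. Subgame-perfect outcome: (Large, Y) with payoffs (7, 7).
For the simultaneous game, intersect best replies.
Alto's best replies: X→Small; Y→Large; Z→Large.
Brio's best replies: Small→X; Large→X.
The unique mutual best reply is (Small, X), giving (2, -1).
Alto earns 7 sequentially versus 2 at the Nash outcome: better off.

better off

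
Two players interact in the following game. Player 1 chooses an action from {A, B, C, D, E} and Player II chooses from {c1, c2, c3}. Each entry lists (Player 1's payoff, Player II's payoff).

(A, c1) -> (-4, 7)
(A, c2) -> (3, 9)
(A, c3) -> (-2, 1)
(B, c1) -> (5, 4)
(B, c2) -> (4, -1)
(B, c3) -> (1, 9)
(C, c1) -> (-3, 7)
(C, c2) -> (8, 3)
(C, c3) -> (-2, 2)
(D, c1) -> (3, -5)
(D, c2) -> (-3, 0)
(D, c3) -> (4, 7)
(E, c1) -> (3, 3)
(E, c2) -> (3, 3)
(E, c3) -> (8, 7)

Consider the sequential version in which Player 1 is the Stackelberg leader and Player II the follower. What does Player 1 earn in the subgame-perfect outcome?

8

Solve by backward induction (Player 1 leads).
- A: BR = c2, leader payoff 3.
- B: BR = c3, leader payoff 1.
- C: BR = c1, leader payoff -3.
- D: BR = c3, leader payoff 4.
- E: BR = c3, leader payoff 8.
Maximizing over 3, 1, -3, 4, 8, Player 1 chooses E. Subgame-perfect outcome: (E, c3) with payoffs (8, 7).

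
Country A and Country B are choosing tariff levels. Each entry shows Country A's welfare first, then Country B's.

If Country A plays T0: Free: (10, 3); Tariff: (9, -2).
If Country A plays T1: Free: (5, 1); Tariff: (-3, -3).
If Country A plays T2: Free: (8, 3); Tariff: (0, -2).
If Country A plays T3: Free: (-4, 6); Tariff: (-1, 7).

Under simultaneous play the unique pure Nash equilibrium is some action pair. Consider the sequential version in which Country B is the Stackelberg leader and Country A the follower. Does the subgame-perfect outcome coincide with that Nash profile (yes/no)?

Solve by backward induction (Country B leads).
- Free: Country A compares 10, 5, 8, -4 and picks T0; Country B would get 3.
- Tariff: Country A compares 9, -3, 0, -1 and picks T0; Country B would get -2.
Among 3, -2, the best is 3 at Free. Subgame-perfect outcome: (T0, Free) with payoffs (10, 3).
Under simultaneous play:
Country A's best replies: Free→T0; Tariff→T0.
Country B's best replies: T0→Free; T1→Free; T2→Free; T3→Tariff.
The unique mutual best reply is (T0, Free), giving (10, 3).
Sequential outcome (T0, Free) coincides with the Nash profile (T0, Free).

yes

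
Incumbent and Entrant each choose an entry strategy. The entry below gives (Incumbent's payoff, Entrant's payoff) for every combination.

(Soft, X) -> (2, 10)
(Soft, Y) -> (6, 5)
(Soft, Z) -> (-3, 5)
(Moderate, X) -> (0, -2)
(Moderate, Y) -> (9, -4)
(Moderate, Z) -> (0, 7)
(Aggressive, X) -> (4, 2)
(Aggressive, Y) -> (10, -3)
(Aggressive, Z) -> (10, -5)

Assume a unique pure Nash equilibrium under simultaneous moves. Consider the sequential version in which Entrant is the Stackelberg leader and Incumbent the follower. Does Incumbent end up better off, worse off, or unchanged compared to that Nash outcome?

Solve by backward induction (Entrant leads).
- X: Incumbent compares 2, 0, 4 and picks Aggressive; Entrant would get 2.
- Y: Incumbent compares 6, 9, 10 and picks Aggressive; Entrant would get -3.
- Z: Incumbent compares -3, 0, 10 and picks Aggressive; Entrant would get -5.
Maximizing over 2, -3, -5, Entrant chooses X. Subgame-perfect outcome: (Aggressive, X) with payoffs (4, 2).
Now find the simultaneous Nash equilibrium.
Incumbent's best replies: X→Aggressive; Y→Aggressive; Z→Aggressive.
Entrant's best replies: Soft→X; Moderate→Z; Aggressive→X.
The unique mutual best reply is (Aggressive, X), giving (4, 2).
Incumbent earns 4 sequentially versus 4 at the Nash outcome: unchanged.

unchanged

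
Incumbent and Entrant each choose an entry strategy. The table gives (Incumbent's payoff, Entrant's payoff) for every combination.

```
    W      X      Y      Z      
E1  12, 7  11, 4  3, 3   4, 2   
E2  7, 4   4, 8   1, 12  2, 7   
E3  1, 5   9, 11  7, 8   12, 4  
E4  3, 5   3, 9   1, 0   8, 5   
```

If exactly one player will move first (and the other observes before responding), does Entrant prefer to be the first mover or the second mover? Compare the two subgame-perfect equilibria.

first

If Incumbent leads: Entrant's best replies are E1→W, E2→Y, E3→X, E4→X; Incumbent's induced payoffs 12, 1, 9, 3; outcome (E1, W), payoffs (12, 7).
If Entrant leads: Incumbent's best replies are W→E1, X→E1, Y→E3, Z→E3; Entrant's induced payoffs 7, 4, 8, 4; outcome (E3, Y), payoffs (7, 8).
Entrant gets 8 moving first and 7 moving second, so Entrant prefers to move first.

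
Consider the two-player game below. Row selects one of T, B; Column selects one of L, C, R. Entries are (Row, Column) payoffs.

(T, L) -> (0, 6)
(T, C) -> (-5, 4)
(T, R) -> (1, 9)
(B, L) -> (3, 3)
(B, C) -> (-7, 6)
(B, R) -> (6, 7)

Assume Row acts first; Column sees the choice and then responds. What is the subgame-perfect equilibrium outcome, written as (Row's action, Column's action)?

Column best-responds to each possible Row move:
- T: BR = R, leader payoff 1.
- B: BR = R, leader payoff 6.
Row's induced payoffs are 1, 6, so Row commits to B. Subgame-perfect outcome: (B, R) with payoffs (6, 7).

(B, R)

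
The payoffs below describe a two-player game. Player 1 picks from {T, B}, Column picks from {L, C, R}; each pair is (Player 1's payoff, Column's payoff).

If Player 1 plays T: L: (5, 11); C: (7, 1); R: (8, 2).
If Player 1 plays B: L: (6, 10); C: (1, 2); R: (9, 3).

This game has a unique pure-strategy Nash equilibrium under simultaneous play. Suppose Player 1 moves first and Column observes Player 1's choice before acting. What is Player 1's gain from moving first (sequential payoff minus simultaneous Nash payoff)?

0

Solve by backward induction (Player 1 leads).
- T: BR = L, leader payoff 5.
- B: BR = L, leader payoff 6.
Among 5, 6, the best is 6 at B. Subgame-perfect outcome: (B, L) with payoffs (6, 10).
Now find the simultaneous Nash equilibrium.
Player 1's best replies: L→B; C→T; R→B.
Column's best replies: T→L; B→L.
The unique mutual best reply is (B, L), giving (6, 10).
Player 1's commitment gain: 6 − 6 = 0.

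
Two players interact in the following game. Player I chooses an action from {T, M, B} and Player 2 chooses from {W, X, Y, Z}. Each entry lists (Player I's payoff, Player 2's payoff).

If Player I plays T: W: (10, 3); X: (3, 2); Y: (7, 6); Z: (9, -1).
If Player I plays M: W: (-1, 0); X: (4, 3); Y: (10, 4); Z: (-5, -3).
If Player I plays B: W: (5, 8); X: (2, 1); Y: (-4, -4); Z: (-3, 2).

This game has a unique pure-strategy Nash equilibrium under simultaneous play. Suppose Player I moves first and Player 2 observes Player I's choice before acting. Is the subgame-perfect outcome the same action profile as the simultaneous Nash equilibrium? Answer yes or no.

yes

Player 2 best-responds to each possible Player I move:
- T: Player 2 compares 3, 2, 6, -1 and picks Y; Player I would get 7.
- M: Player 2 compares 0, 3, 4, -3 and picks Y; Player I would get 10.
- B: Player 2 compares 8, 1, -4, 2 and picks W; Player I would get 5.
Among 7, 10, 5, the best is 10 at M. Subgame-perfect outcome: (M, Y) with payoffs (10, 4).
Under simultaneous play:
Player I's best replies: W→T; X→M; Y→M; Z→T.
Player 2's best replies: T→Y; M→Y; B→W.
Only (M, Y) has each player best-responding; Nash payoffs (10, 4).
Sequential outcome (M, Y) coincides with the Nash profile (M, Y).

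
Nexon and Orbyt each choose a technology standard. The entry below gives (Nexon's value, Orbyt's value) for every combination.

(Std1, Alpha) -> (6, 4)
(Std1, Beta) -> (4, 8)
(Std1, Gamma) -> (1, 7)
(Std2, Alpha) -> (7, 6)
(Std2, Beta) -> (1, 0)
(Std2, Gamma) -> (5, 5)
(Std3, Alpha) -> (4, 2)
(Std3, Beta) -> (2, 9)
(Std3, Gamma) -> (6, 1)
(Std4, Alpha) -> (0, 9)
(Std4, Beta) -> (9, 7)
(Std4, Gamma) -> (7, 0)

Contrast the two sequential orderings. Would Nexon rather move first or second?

If Nexon leads: Orbyt's best replies are Std1→Beta, Std2→Alpha, Std3→Beta, Std4→Alpha; Nexon's induced payoffs 4, 7, 2, 0; outcome (Std2, Alpha), payoffs (7, 6).
If Orbyt leads: Nexon's best replies are Alpha→Std2, Beta→Std4, Gamma→Std4; Orbyt's induced payoffs 6, 7, 0; outcome (Std4, Beta), payoffs (9, 7).
Nexon gets 7 moving first and 9 moving second, so Nexon prefers to move second.

second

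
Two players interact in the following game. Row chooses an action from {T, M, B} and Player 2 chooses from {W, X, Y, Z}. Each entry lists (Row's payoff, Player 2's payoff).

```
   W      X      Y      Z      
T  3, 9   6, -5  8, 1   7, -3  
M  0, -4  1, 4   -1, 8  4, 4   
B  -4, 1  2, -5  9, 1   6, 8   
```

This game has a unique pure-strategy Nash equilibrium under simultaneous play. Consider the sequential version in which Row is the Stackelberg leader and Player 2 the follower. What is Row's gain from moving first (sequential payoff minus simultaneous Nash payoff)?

3

Solve by backward induction (Row leads).
- T: Player 2 compares 9, -5, 1, -3 and picks W; Row would get 3.
- M: Player 2 compares -4, 4, 8, 4 and picks Y; Row would get -1.
- B: Player 2 compares 1, -5, 1, 8 and picks Z; Row would get 6.
Row's induced payoffs are 3, -1, 6, so Row commits to B. Subgame-perfect outcome: (B, Z) with payoffs (6, 8).
For the simultaneous game, intersect best replies.
Row's best replies: W→T; X→T; Y→B; Z→T.
Player 2's best replies: T→W; M→Y; B→Z.
Only (T, W) has each player best-responding; Nash payoffs (3, 9).
Row's commitment gain: 6 − 3 = 3.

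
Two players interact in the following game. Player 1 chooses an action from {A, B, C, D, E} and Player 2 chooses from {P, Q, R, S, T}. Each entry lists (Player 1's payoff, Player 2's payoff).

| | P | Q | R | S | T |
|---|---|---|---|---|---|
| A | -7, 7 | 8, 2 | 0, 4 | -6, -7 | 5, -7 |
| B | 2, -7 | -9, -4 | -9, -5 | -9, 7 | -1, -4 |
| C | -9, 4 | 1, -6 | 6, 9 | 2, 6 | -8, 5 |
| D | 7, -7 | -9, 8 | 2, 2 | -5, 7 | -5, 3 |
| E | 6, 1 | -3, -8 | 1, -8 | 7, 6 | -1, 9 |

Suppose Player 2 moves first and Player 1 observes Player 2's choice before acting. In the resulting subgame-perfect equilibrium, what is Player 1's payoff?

6

Backward induction with Player 2 moving first.
- P: Player 1 compares -7, 2, -9, 7, 6 and picks D; Player 2 would get -7.
- Q: Player 1 compares 8, -9, 1, -9, -3 and picks A; Player 2 would get 2.
- R: Player 1 compares 0, -9, 6, 2, 1 and picks C; Player 2 would get 9.
- S: Player 1 compares -6, -9, 2, -5, 7 and picks E; Player 2 would get 6.
- T: Player 1 compares 5, -1, -8, -5, -1 and picks A; Player 2 would get -7.
Maximizing over -7, 2, 9, 6, -7, Player 2 chooses R. Subgame-perfect outcome: (C, R) with payoffs (6, 9).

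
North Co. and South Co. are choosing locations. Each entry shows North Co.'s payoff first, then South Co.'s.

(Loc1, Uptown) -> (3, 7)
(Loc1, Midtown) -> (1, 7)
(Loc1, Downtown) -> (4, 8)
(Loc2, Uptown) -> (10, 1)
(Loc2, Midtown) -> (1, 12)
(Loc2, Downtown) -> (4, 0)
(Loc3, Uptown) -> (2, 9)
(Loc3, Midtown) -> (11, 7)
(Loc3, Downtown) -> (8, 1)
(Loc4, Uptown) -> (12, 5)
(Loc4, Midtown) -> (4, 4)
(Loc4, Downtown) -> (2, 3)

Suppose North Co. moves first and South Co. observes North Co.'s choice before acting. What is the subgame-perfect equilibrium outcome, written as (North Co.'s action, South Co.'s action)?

(Loc4, Uptown)

Work backward from South Co.'s decision.
- Loc1: South Co. compares 7, 7, 8 and picks Downtown; North Co. would get 4.
- Loc2: South Co. compares 1, 12, 0 and picks Midtown; North Co. would get 1.
- Loc3: South Co. compares 9, 7, 1 and picks Uptown; North Co. would get 2.
- Loc4: South Co. compares 5, 4, 3 and picks Uptown; North Co. would get 12.
North Co.'s induced payoffs are 4, 1, 2, 12, so North Co. commits to Loc4. Subgame-perfect outcome: (Loc4, Uptown) with payoffs (12, 5).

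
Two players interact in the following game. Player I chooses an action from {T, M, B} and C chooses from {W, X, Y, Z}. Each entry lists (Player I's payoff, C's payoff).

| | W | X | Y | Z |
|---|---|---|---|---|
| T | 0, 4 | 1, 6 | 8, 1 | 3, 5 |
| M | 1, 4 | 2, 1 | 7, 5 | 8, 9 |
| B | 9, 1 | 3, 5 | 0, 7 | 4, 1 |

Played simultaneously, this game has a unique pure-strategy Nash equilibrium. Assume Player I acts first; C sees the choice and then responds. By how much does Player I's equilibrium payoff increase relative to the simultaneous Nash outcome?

0

Solve by backward induction (Player I leads).
- T → C plays X (best of 4, 6, 1, 5); Player I gets 1.
- M → C plays Z (best of 4, 1, 5, 9); Player I gets 8.
- B → C plays Y (best of 1, 5, 7, 1); Player I gets 0.
Among 1, 8, 0, the best is 8 at M. Subgame-perfect outcome: (M, Z) with payoffs (8, 9).
Now find the simultaneous Nash equilibrium.
Player I's best replies: W→B; X→B; Y→T; Z→M.
C's best replies: T→X; M→Z; B→Y.
The unique mutual best reply is (M, Z), giving (8, 9).
Player I's commitment gain: 8 − 8 = 0.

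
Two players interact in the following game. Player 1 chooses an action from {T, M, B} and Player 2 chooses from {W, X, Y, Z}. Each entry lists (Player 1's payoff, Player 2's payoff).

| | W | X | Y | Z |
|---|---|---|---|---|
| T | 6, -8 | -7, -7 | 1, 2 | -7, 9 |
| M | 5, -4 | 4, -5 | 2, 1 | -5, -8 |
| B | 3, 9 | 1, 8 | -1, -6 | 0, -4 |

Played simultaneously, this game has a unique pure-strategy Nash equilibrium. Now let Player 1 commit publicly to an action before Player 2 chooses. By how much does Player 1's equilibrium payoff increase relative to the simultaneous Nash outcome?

Work backward from Player 2's decision.
- T: BR = Z, leader payoff -7.
- M: BR = Y, leader payoff 2.
- B: BR = W, leader payoff 3.
Maximizing over -7, 2, 3, Player 1 chooses B. Subgame-perfect outcome: (B, W) with payoffs (3, 9).
For the simultaneous game, intersect best replies.
Player 1's best replies: W→T; X→M; Y→M; Z→B.
Player 2's best replies: T→Z; M→Y; B→W.
The unique mutual best reply is (M, Y), giving (2, 1).
Player 1's commitment gain: 3 − 2 = 1.

1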